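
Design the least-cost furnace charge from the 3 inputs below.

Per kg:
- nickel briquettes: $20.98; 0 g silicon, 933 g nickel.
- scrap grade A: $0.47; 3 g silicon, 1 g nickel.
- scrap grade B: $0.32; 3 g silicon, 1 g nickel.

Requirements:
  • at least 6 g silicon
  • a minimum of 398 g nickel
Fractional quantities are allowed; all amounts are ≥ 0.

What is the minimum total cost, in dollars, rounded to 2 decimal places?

Treat it as an LP. Let x1 = kg of nickel briquettes, x2 = kg of scrap grade A, x3 = kg of scrap grade B.
Minimize 20.98x1 + 0.47x2 + 0.32x3 with:
  3x2 + 3x3 ≥ 6   (silicon)
  933x1 + 1x2 + 1x3 ≥ 398   (nickel)
  x1, x2, x3 ≥ 0.
The minimum-cost mix takes nothing from scrap grade A — only nickel briquettes, scrap grade B. There the silicon and nickel constraints are tight.
So nickel briquettes = 0.4244 kg, scrap grade B = 2 kg.
Total cost: 20.98·0.4244 + 0.32·2 = 9.5439.

$9.54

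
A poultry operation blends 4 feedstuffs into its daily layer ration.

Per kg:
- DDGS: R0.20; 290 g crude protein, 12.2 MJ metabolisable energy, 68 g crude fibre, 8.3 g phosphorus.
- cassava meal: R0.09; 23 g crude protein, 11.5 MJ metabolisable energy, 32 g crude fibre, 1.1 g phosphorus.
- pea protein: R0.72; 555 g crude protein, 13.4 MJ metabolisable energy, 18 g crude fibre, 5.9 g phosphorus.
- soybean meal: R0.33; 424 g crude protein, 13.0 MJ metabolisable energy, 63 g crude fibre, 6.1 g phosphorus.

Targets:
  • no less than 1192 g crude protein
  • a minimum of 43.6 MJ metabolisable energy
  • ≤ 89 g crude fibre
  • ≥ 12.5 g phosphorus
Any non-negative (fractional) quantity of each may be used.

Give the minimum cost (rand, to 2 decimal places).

R1.58

This is a linear program. Let x1 = kg of DDGS, x2 = kg of cassava meal, x3 = kg of pea protein, x4 = kg of soybean meal.
Minimise 0.2x1 + 0.09x2 + 0.72x3 + 0.33x4 subject to:
  290x1 + 23x2 + 555x3 + 424x4 ≥ 1192   (crude protein)
  12.2x1 + 11.5x2 + 13.4x3 + 13x4 ≥ 43.6   (metabolisable energy)
  68x1 + 32x2 + 18x3 + 63x4 ≤ 89   (crude fibre)
  8.3x1 + 1.1x2 + 5.9x3 + 6.1x4 ≥ 12.5   (phosphorus)
  x1, x2, x3, x4 ≥ 0.
The minimum-cost mix takes nothing from DDGS — only cassava meal, pea protein, soybean meal. Binding constraints: crude protein, metabolisable energy, crude fibre.
Optimal quantities: cassava meal = 1.305 kg, pea protein = 1.946 kg, soybean meal = 0.1939 kg.
Cost = 0.09·1.305 + 0.72·1.946 + 0.33·0.1939 = 1.5826.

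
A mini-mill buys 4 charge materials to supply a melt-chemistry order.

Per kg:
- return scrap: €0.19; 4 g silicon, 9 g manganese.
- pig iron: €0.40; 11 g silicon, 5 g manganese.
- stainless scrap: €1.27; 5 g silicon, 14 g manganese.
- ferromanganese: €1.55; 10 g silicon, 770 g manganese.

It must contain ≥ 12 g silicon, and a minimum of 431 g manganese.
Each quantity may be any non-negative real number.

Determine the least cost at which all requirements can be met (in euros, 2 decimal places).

This is a linear program. Let x1 = kg of return scrap, x2 = kg of pig iron, x3 = kg of stainless scrap, x4 = kg of ferromanganese.
Minimize 0.19x1 + 0.4x2 + 1.27x3 + 1.55x4 s.t.:
  4x1 + 11x2 + 5x3 + 10x4 ≥ 12   (silicon)
  9x1 + 5x2 + 14x3 + 770x4 ≥ 431   (manganese)
  x1, x2, x3, x4 ≥ 0.
The minimum-cost mix takes nothing from return scrap, stainless scrap — only pig iron, ferromanganese. Binding constraints: silicon and manganese.
Optimal quantities: pig iron = 0.5855 kg, ferromanganese = 0.5559 kg.
Total cost: 0.4·0.5855 + 1.55·0.5559 = 1.0958.

€1.10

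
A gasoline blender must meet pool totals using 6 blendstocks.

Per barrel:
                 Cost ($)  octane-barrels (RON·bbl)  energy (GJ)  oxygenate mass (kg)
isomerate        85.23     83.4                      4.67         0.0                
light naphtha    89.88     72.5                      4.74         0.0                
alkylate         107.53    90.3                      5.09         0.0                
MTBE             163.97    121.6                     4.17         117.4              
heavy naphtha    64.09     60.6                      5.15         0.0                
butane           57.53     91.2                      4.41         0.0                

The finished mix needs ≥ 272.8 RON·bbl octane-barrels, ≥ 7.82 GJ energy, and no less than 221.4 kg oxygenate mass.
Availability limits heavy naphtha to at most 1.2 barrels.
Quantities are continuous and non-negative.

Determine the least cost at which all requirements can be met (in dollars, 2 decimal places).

Treat it as an LP. Let x1 = barrels of isomerate, x2 = barrels of light naphtha, x3 = barrels of alkylate, x4 = barrels of MTBE, x5 = barrels of heavy naphtha, x6 = barrels of butane.
Minimize 85.23x1 + 89.88x2 + 107.53x3 + 163.97x4 + 64.09x5 + 57.53x6 subject to:
  83.4x1 + 72.5x2 + 90.3x3 + 121.6x4 + 60.6x5 + 91.2x6 ≥ 272.8   (octane-barrels)
  4.67x1 + 4.74x2 + 5.09x3 + 4.17x4 + 5.15x5 + 4.41x6 ≥ 7.82   (energy)
  117.4x4 ≥ 221.4   (oxygenate mass)
  x5 ≤ 1.2
  x1, x2, x3, x4, x5, x6 ≥ 0.
At the optimum only MTBE, butane are positive (isomerate, light naphtha, alkylate, heavy naphtha = 0). There the octane-barrels and oxygenate mass constraints are tight.
So MTBE = 1.88586 barrels, butane = 0.476748 barrels.
Cost = 163.97·1.88586 + 57.53·0.476748 = 336.6518.

$336.65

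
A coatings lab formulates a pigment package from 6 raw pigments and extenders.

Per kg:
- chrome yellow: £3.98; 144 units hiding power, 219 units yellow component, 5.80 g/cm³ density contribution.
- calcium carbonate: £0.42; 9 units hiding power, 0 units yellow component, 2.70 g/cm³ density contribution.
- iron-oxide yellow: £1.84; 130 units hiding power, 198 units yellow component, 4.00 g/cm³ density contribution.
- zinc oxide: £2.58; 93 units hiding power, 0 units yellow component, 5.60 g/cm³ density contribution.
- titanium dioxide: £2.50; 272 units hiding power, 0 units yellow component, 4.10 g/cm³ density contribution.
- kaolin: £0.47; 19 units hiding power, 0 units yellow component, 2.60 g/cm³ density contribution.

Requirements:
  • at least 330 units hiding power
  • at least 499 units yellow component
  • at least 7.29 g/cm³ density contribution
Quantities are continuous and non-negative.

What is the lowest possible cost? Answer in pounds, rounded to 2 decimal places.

£4.66

Let x1 = kg of chrome yellow, x2 = kg of calcium carbonate, x3 = kg of iron-oxide yellow, x4 = kg of zinc oxide, x5 = kg of titanium dioxide, x6 = kg of kaolin.
Minimise 3.98x1 + 0.42x2 + 1.84x3 + 2.58x4 + 2.5x5 + 0.47x6 with:
  144x1 + 9x2 + 130x3 + 93x4 + 272x5 + 19x6 ≥ 330   (hiding power)
  219x1 + 198x3 ≥ 499   (yellow component)
  5.8x1 + 2.7x2 + 4x3 + 5.6x4 + 4.1x5 + 2.6x6 ≥ 7.29   (density contribution)
  x1, x2, x3, x4, x5, x6 ≥ 0.
The cheapest feasible vertex uses only iron-oxide yellow, titanium dioxide; chrome yellow, calcium carbonate, zinc oxide, kaolin are not used. There the hiding power and yellow component constraints are tight.
So iron-oxide yellow = 2.52 kg, titanium dioxide = 0.008727 kg.
Total cost: 1.84·2.52 + 2.5·0.008727 = 4.6586.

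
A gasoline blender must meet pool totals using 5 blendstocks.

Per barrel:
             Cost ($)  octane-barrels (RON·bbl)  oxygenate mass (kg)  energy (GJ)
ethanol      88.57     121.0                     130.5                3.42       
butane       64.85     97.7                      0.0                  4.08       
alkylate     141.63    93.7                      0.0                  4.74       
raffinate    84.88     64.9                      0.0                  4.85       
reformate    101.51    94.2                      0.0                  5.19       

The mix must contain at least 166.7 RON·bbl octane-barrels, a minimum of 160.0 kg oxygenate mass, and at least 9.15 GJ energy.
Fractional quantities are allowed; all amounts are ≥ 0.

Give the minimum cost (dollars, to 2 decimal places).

Set it up as a linear program. Let x1 = barrels of ethanol, x2 = barrels of butane, x3 = barrels of alkylate, x4 = barrels of raffinate, x5 = barrels of reformate.
Minimize 88.57x1 + 64.85x2 + 141.63x3 + 84.88x4 + 101.51x5 s.t.:
  121x1 + 97.7x2 + 93.7x3 + 64.9x4 + 94.2x5 ≥ 166.7   (octane-barrels)
  130.5x1 ≥ 160   (oxygenate mass)
  3.42x1 + 4.08x2 + 4.74x3 + 4.85x4 + 5.19x5 ≥ 9.15   (energy)
  x1, x2, x3, x4, x5 ≥ 0.
At the optimum only ethanol, butane are positive (alkylate, raffinate, reformate = 0). There the oxygenate mass and energy constraints are tight.
So ethanol = 1.226 barrels, butane = 1.215 barrels.
Cost = 88.57·1.226 + 64.85·1.215 = 187.3796.

$187.38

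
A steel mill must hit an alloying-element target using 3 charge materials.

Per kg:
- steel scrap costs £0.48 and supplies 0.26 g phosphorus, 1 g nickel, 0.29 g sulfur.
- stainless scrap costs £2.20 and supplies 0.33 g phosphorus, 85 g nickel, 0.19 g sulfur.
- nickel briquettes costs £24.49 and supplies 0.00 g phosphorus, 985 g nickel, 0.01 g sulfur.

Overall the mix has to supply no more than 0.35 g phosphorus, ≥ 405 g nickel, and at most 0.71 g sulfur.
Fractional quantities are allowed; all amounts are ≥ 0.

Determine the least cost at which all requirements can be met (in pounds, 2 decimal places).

Treat it as an LP. Let x1 = kg of steel scrap, x2 = kg of stainless scrap, x3 = kg of nickel briquettes.
Minimise 0.48x1 + 2.2x2 + 24.49x3 with:
  0.26x1 + 0.33x2 ≤ 0.35   (phosphorus)
  1x1 + 85x2 + 985x3 ≥ 405   (nickel)
  0.29x1 + 0.19x2 + 0.01x3 ≤ 0.71   (sulfur)
  x1, x2, x3 ≥ 0.
The optimal basis is {nickel briquettes}; steel scrap, stainless scrap drop out. The nickel requirement is met with equality.
That vertex is x3 = 0.4112.
Hence cost = 24.49·0.4112 = £10.0703.

£10.07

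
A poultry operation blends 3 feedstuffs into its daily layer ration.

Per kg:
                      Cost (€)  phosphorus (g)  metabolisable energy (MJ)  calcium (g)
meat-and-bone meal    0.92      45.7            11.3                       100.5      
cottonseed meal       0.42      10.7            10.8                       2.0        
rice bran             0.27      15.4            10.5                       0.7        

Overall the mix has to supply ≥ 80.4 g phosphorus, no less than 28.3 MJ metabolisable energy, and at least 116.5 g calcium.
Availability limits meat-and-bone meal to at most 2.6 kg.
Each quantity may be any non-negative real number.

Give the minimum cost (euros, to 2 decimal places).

Let x1 = kg of meat-and-bone meal, x2 = kg of cottonseed meal, x3 = kg of rice bran.
Minimise 0.92x1 + 0.42x2 + 0.27x3 s.t.:
  45.7x1 + 10.7x2 + 15.4x3 ≥ 80.4   (phosphorus)
  11.3x1 + 10.8x2 + 10.5x3 ≥ 28.3   (metabolisable energy)
  100.5x1 + 2x2 + 0.7x3 ≥ 116.5   (calcium)
  x1 ≤ 2.6
  x1, x2, x3 ≥ 0.
The cheapest feasible vertex uses only meat-and-bone meal, rice bran; cottonseed meal is not used. Binding constraints: phosphorus and calcium.
That vertex is x1 = 1.147, x3 = 1.818.
Hence cost = 0.92·1.147 + 0.27·1.818 = €1.5461.

€1.55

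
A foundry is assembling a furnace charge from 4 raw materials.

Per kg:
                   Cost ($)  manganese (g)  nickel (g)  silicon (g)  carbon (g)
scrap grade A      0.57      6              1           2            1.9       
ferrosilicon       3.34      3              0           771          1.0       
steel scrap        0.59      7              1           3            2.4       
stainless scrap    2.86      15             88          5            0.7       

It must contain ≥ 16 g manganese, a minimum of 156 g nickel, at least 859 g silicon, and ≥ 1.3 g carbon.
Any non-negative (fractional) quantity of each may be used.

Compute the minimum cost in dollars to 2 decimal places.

$8.75

This is a linear program. Let x1 = kg of scrap grade A, x2 = kg of ferrosilicon, x3 = kg of steel scrap, x4 = kg of stainless scrap.
Minimize 0.57x1 + 3.34x2 + 0.59x3 + 2.86x4 s.t.:
  6x1 + 3x2 + 7x3 + 15x4 ≥ 16   (manganese)
  1x1 + 1x3 + 88x4 ≥ 156   (nickel)
  2x1 + 771x2 + 3x3 + 5x4 ≥ 859   (silicon)
  1.9x1 + 1x2 + 2.4x3 + 0.7x4 ≥ 1.3   (carbon)
  x1, x2, x3, x4 ≥ 0.
At the optimum only ferrosilicon, stainless scrap are positive (scrap grade A, steel scrap = 0). Binding constraints: nickel and silicon.
That vertex is x2 = 1.103, x4 = 1.773.
Total cost: 3.34·1.103 + 2.86·1.773 = 8.7548.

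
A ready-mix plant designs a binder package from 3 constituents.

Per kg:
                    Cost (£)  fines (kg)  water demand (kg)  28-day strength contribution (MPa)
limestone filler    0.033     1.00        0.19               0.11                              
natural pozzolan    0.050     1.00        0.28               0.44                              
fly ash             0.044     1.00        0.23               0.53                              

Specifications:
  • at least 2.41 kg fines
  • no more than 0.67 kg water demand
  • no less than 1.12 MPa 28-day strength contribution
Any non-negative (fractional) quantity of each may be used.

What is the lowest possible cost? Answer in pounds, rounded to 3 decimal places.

£0.102

Set it up as a linear program. Let x1 = kg of limestone filler, x2 = kg of natural pozzolan, x3 = kg of fly ash.
Minimize 0.033x1 + 0.05x2 + 0.044x3 subject to:
  1x1 + 1x2 + 1x3 ≥ 2.41   (fines)
  0.19x1 + 0.28x2 + 0.23x3 ≤ 0.67   (water demand)
  0.11x1 + 0.44x2 + 0.53x3 ≥ 1.12   (28-day strength contribution)
  x1, x2, x3 ≥ 0.
The optimal basis is {limestone filler, fly ash}; natural pozzolan drops out. There the fines and 28-day strength contribution constraints are tight.
Optimal quantities: limestone filler = 0.3745 kg, fly ash = 2.035 kg.
Objective = 0.033·0.3745 + 0.044·2.035 = 0.10190.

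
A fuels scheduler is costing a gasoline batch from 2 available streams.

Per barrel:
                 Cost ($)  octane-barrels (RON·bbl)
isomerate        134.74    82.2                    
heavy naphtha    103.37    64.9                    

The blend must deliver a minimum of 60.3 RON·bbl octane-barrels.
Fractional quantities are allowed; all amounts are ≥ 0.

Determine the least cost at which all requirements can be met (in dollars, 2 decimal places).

Treat it as an LP. Let x1 = barrels of isomerate, x2 = barrels of heavy naphtha.
Minimise 134.74x1 + 103.37x2 subject to:
  82.2x1 + 64.9x2 ≥ 60.3   (octane-barrels)
  x1, x2 ≥ 0.
The minimum-cost mix takes nothing from isomerate — only heavy naphtha. The octane-barrels requirement is met with equality.
So heavy naphtha = 0.9291 barrels.
Objective = 103.37·0.9291 = 96.0411.

$96.04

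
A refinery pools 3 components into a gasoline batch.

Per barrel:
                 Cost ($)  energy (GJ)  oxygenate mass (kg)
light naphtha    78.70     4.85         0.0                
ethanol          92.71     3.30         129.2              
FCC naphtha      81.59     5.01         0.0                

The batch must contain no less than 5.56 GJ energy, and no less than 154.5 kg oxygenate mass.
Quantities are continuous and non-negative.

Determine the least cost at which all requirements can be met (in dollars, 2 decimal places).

$137.05

This is a linear program. Let x1 = barrels of light naphtha, x2 = barrels of ethanol, x3 = barrels of FCC naphtha.
Minimize 78.7x1 + 92.71x2 + 81.59x3 s.t.:
  4.85x1 + 3.3x2 + 5.01x3 ≥ 5.56   (energy)
  129.2x2 ≥ 154.5   (oxygenate mass)
  x1, x2, x3 ≥ 0.
The cheapest feasible vertex uses only light naphtha, ethanol; FCC naphtha is not used. The energy and oxygenate mass requirements are met with equality.
Optimal quantities: light naphtha = 0.33274 barrels, ethanol = 1.1958 barrels.
Hence cost = 78.7·0.33274 + 92.71·1.1958 = $137.0493.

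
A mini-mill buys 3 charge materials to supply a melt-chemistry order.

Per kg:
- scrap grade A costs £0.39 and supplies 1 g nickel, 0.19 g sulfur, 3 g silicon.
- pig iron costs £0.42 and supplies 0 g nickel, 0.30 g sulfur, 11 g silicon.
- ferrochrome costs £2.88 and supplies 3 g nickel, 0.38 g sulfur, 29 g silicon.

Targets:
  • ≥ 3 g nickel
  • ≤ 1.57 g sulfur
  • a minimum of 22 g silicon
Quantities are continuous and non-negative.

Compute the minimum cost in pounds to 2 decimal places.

£1.67

Let x1 = kg of scrap grade A, x2 = kg of pig iron, x3 = kg of ferrochrome.
min 0.39x1 + 0.42x2 + 2.88x3 s.t.:
  1x1 + 3x3 ≥ 3   (nickel)
  0.19x1 + 0.3x2 + 0.38x3 ≤ 1.57   (sulfur)
  3x1 + 11x2 + 29x3 ≥ 22   (silicon)
  x1, x2, x3 ≥ 0.
The cheapest feasible vertex uses only scrap grade A, pig iron; ferrochrome is not used. The nickel and silicon requirements are met with equality.
Optimal quantities: scrap grade A = 3 kg, pig iron = 1.182 kg.
Objective = 0.39·3 + 0.42·1.182 = 1.6664.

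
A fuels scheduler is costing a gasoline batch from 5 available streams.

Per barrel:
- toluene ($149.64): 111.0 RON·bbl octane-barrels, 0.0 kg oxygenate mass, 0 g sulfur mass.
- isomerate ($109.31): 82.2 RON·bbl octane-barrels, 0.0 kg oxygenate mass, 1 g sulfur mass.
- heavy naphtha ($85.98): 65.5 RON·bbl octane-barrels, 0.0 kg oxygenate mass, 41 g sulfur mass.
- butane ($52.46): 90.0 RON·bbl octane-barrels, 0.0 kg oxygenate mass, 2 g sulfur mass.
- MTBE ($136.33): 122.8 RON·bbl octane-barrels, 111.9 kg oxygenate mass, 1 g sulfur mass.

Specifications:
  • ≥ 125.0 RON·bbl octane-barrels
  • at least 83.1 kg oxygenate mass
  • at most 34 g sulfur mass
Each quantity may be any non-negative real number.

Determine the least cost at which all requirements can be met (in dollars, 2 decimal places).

Let x1 = barrels of toluene, x2 = barrels of isomerate, x3 = barrels of heavy naphtha, x4 = barrels of butane, x5 = barrels of MTBE.
Minimise 149.64x1 + 109.31x2 + 85.98x3 + 52.46x4 + 136.33x5 s.t.:
  111x1 + 82.2x2 + 65.5x3 + 90x4 + 122.8x5 ≥ 125   (octane-barrels)
  111.9x5 ≥ 83.1   (oxygenate mass)
  1x2 + 41x3 + 2x4 + 1x5 ≤ 34   (sulfur mass)
  x1, x2, x3, x4, x5 ≥ 0.
The cheapest feasible vertex uses only butane, MTBE; toluene, isomerate, heavy naphtha are not used. The octane-barrels and oxygenate mass requirements are met with equality.
That vertex is x4 = 0.37562, x5 = 0.74263.
Total cost: 52.46·0.37562 + 136.33·0.74263 = 120.9478.

$120.95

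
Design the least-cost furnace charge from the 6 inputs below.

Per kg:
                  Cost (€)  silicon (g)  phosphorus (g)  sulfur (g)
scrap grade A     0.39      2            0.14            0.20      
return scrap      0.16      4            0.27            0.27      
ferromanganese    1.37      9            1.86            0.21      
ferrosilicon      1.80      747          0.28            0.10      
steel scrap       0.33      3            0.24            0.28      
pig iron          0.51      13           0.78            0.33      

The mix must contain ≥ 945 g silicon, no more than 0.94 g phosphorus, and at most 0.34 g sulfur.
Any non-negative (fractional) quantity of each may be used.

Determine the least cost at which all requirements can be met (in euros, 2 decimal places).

€2.28

Let x1 = kg of scrap grade A, x2 = kg of return scrap, x3 = kg of ferromanganese, x4 = kg of ferrosilicon, x5 = kg of steel scrap, x6 = kg of pig iron.
min 0.39x1 + 0.16x2 + 1.37x3 + 1.8x4 + 0.33x5 + 0.51x6 subject to:
  2x1 + 4x2 + 9x3 + 747x4 + 3x5 + 13x6 ≥ 945   (silicon)
  0.14x1 + 0.27x2 + 1.86x3 + 0.28x4 + 0.24x5 + 0.78x6 ≤ 0.94   (phosphorus)
  0.2x1 + 0.27x2 + 0.21x3 + 0.1x4 + 0.28x5 + 0.33x6 ≤ 0.34   (sulfur)
  x1, x2, x3, x4, x5, x6 ≥ 0.
The cheapest feasible vertex uses only ferrosilicon; scrap grade A, return scrap, ferromanganese, steel scrap, pig iron are not used. The silicon requirement is met with equality.
So ferrosilicon = 1.265 kg.
Hence cost = 1.8·1.265 = €2.2770.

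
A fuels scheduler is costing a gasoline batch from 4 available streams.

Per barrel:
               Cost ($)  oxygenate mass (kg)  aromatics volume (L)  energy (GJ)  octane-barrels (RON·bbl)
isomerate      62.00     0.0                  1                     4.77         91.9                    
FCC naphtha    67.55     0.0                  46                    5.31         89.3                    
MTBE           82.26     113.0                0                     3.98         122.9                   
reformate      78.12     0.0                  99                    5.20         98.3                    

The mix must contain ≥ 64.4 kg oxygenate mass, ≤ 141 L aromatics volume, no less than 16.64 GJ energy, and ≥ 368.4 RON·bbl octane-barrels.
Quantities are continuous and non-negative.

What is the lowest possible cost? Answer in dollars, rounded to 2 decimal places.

Treat it as an LP. Let x1 = barrels of isomerate, x2 = barrels of FCC naphtha, x3 = barrels of MTBE, x4 = barrels of reformate.
Minimize 62x1 + 67.55x2 + 82.26x3 + 78.12x4 with:
  113x3 ≥ 64.4   (oxygenate mass)
  1x1 + 46x2 + 99x4 ≤ 141   (aromatics volume)
  4.77x1 + 5.31x2 + 3.98x3 + 5.2x4 ≥ 16.64   (energy)
  91.9x1 + 89.3x2 + 122.9x3 + 98.3x4 ≥ 368.4   (octane-barrels)
  x1, x2, x3, x4 ≥ 0.
The optimal basis is {isomerate, MTBE}; FCC naphtha, reformate drop out. There the energy and octane-barrels constraints are tight.
That vertex is x1 = 2.6254, x3 = 1.0344.
Objective = 62·2.6254 + 82.26·1.0344 = 247.8645.

$247.86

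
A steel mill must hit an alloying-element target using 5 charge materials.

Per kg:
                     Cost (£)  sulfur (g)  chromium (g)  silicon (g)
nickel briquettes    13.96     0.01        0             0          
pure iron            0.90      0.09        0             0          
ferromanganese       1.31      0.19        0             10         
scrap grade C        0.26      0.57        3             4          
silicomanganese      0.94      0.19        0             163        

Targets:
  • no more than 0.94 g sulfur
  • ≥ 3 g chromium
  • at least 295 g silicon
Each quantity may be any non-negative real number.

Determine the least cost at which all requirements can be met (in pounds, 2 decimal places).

Treat it as an LP. Let x1 = kg of nickel briquettes, x2 = kg of pure iron, x3 = kg of ferromanganese, x4 = kg of scrap grade C, x5 = kg of silicomanganese.
min 13.96x1 + 0.9x2 + 1.31x3 + 0.26x4 + 0.94x5 subject to:
  0.01x1 + 0.09x2 + 0.19x3 + 0.57x4 + 0.19x5 ≤ 0.94   (sulfur)
  3x4 ≥ 3   (chromium)
  10x3 + 4x4 + 163x5 ≥ 295   (silicon)
  x1, x2, x3, x4, x5 ≥ 0.
The minimum-cost mix takes nothing from nickel briquettes, pure iron, ferromanganese — only scrap grade C, silicomanganese. Binding constraints: chromium and silicon.
So scrap grade C = 1 kg, silicomanganese = 1.785 kg.
Cost = 0.26·1 + 0.94·1.785 = 1.9379.

£1.94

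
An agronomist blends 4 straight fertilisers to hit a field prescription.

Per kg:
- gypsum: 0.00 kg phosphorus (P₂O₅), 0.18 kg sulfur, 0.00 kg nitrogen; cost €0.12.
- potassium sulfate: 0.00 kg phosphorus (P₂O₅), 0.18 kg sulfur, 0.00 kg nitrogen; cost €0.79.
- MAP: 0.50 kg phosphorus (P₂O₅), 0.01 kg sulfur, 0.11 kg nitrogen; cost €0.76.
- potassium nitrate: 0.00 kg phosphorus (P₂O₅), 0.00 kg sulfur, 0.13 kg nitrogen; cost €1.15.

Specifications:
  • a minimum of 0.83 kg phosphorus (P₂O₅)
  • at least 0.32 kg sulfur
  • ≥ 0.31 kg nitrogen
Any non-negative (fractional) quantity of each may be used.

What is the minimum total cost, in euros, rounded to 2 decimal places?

€2.34

Treat it as an LP. Let x1 = kg of gypsum, x2 = kg of potassium sulfate, x3 = kg of MAP, x4 = kg of potassium nitrate.
Minimize 0.12x1 + 0.79x2 + 0.76x3 + 1.15x4 s.t.:
  0.5x3 ≥ 0.83   (phosphorus (P₂O₅))
  0.18x1 + 0.18x2 + 0.01x3 ≥ 0.32   (sulfur)
  0.11x3 + 0.13x4 ≥ 0.31   (nitrogen)
  x1, x2, x3, x4 ≥ 0.
At the optimum only gypsum, MAP are positive (potassium sulfate, potassium nitrate = 0). There the sulfur and nitrogen constraints are tight.
So gypsum = 1.621 kg, MAP = 2.818 kg.
Cost = 0.12·1.621 + 0.76·2.818 = 2.3362.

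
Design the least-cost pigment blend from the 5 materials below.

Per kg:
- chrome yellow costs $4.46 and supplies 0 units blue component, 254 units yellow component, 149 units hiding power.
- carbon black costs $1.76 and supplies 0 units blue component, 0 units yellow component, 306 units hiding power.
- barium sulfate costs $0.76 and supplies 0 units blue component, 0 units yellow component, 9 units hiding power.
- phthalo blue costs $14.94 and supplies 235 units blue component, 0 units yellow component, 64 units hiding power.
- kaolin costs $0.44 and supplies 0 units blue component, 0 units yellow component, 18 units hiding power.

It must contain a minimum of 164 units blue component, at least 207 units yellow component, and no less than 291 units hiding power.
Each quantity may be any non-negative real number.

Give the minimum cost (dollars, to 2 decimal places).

$14.78

Set it up as a linear program. Let x1 = kg of chrome yellow, x2 = kg of carbon black, x3 = kg of barium sulfate, x4 = kg of phthalo blue, x5 = kg of kaolin.
Minimise 4.46x1 + 1.76x2 + 0.76x3 + 14.94x4 + 0.44x5 s.t.:
  235x4 ≥ 164   (blue component)
  254x1 ≥ 207   (yellow component)
  149x1 + 306x2 + 9x3 + 64x4 + 18x5 ≥ 291   (hiding power)
  x1, x2, x3, x4, x5 ≥ 0.
The minimum-cost mix takes nothing from barium sulfate, kaolin — only chrome yellow, carbon black, phthalo blue. There the blue component, yellow component, hiding power constraints are tight.
Solving gives x1 = 0.815, x2 = 0.4082, x4 = 0.6979.
Objective = 4.46·0.815 + 1.76·0.4082 + 14.94·0.6979 = 14.7800.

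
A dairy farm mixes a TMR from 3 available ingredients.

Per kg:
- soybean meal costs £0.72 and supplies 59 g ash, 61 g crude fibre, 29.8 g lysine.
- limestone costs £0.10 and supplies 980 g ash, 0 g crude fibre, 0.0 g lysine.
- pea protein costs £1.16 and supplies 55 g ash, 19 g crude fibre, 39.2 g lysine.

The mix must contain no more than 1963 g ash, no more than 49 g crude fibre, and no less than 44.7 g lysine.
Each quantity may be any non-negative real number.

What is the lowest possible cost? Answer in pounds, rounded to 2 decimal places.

Treat it as an LP. Let x1 = kg of soybean meal, x2 = kg of limestone, x3 = kg of pea protein.
Minimise 0.72x1 + 0.1x2 + 1.16x3 with:
  59x1 + 980x2 + 55x3 ≤ 1963   (ash)
  61x1 + 19x3 ≤ 49   (crude fibre)
  29.8x1 + 39.2x3 ≥ 44.7   (lysine)
  x1, x2, x3 ≥ 0.
The cheapest feasible vertex uses only soybean meal, pea protein; limestone is not used. There the crude fibre and lysine constraints are tight.
So soybean meal = 0.5871 kg, pea protein = 0.694 kg.
Hence cost = 0.72·0.5871 + 1.16·0.694 = £1.2278.

£1.23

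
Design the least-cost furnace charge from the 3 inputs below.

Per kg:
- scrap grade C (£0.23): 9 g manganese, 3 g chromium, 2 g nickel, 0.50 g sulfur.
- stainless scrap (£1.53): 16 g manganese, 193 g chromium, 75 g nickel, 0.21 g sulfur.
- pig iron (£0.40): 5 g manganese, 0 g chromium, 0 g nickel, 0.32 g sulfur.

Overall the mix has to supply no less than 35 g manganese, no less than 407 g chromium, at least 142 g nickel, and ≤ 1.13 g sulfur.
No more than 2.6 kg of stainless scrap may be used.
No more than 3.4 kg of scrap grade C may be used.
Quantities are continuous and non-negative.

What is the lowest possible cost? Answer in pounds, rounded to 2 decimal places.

Let x1 = kg of scrap grade C, x2 = kg of stainless scrap, x3 = kg of pig iron.
min 0.23x1 + 1.53x2 + 0.4x3 s.t.:
  9x1 + 16x2 + 5x3 ≥ 35   (manganese)
  3x1 + 193x2 ≥ 407   (chromium)
  2x1 + 75x2 ≥ 142   (nickel)
  0.5x1 + 0.21x2 + 0.32x3 ≤ 1.13   (sulfur)
  x2 ≤ 2.6
  x1 ≤ 3.4
  x1, x2, x3 ≥ 0.
The optimal basis is {scrap grade C, stainless scrap}; pig iron drops out. The manganese and chromium requirements are met with equality.
That vertex is x1 = 0.1439, x2 = 2.107.
Cost = 0.23·0.1439 + 1.53·2.107 = 3.2568.

£3.26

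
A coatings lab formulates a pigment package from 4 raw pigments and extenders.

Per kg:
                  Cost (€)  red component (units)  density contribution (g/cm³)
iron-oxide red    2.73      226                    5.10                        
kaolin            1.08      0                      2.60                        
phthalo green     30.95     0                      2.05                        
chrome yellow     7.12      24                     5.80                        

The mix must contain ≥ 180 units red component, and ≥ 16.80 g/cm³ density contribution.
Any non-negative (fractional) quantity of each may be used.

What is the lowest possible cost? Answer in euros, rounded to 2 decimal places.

€7.47

Treat it as an LP. Let x1 = kg of iron-oxide red, x2 = kg of kaolin, x3 = kg of phthalo green, x4 = kg of chrome yellow.
Minimise 2.73x1 + 1.08x2 + 30.95x3 + 7.12x4 with:
  226x1 + 24x4 ≥ 180   (red component)
  5.1x1 + 2.6x2 + 2.05x3 + 5.8x4 ≥ 16.8   (density contribution)
  x1, x2, x3, x4 ≥ 0.
The minimum-cost mix takes nothing from phthalo green, chrome yellow — only iron-oxide red, kaolin. The red component and density contribution requirements are met with equality.
Optimal quantities: iron-oxide red = 0.7965 kg, kaolin = 4.899 kg.
Cost = 2.73·0.7965 + 1.08·4.899 = 7.4654.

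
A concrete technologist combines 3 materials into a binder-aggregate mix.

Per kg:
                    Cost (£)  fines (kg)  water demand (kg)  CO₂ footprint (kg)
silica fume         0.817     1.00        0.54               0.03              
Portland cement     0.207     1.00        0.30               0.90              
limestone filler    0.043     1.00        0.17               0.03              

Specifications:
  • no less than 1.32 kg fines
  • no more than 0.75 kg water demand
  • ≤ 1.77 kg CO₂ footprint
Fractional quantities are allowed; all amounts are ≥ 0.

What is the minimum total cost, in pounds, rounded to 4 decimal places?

Let x1 = kg of silica fume, x2 = kg of Portland cement, x3 = kg of limestone filler.
Minimize 0.817x1 + 0.207x2 + 0.043x3 s.t.:
  1x1 + 1x2 + 1x3 ≥ 1.32   (fines)
  0.54x1 + 0.3x2 + 0.17x3 ≤ 0.75   (water demand)
  0.03x1 + 0.9x2 + 0.03x3 ≤ 1.77   (CO₂ footprint)
  x1, x2, x3 ≥ 0.
The cheapest feasible vertex uses only limestone filler; silica fume, Portland cement are not used. The fines requirement is met with equality.
Optimal quantities: limestone filler = 1.32 kg.
Total cost: 0.043·1.32 = 0.056760.

£0.0568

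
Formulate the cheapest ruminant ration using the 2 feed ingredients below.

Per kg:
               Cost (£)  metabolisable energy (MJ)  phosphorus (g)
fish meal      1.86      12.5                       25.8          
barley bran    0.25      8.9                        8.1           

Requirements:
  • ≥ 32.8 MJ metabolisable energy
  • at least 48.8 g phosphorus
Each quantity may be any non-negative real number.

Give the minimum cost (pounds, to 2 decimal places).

This is a linear program. Let x1 = kg of fish meal, x2 = kg of barley bran.
min 1.86x1 + 0.25x2 with:
  12.5x1 + 8.9x2 ≥ 32.8   (metabolisable energy)
  25.8x1 + 8.1x2 ≥ 48.8   (phosphorus)
  x1, x2 ≥ 0.
The minimum-cost mix takes nothing from fish meal — only barley bran. There the phosphorus constraint is tight.
That vertex is x2 = 6.025.
Total cost: 0.25·6.025 = 1.5063.

£1.51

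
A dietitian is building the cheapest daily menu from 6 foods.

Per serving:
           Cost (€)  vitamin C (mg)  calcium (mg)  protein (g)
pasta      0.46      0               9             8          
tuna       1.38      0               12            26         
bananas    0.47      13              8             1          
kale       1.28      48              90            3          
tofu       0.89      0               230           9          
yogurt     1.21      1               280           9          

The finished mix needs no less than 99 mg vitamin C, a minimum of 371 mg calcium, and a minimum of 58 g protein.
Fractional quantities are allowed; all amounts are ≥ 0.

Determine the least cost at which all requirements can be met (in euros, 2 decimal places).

Let x1 = servings of pasta, x2 = servings of tuna, x3 = servings of bananas, x4 = servings of kale, x5 = servings of tofu, x6 = servings of yogurt.
Minimize 0.46x1 + 1.38x2 + 0.47x3 + 1.28x4 + 0.89x5 + 1.21x6 with:
  13x3 + 48x4 + 1x6 ≥ 99   (vitamin C)
  9x1 + 12x2 + 8x3 + 90x4 + 230x5 + 280x6 ≥ 371   (calcium)
  8x1 + 26x2 + 1x3 + 3x4 + 9x5 + 9x6 ≥ 58   (protein)
  x1, x2, x3, x4, x5, x6 ≥ 0.
The optimal basis is {tuna, kale, tofu}; pasta, bananas, yogurt drop out. Binding constraints: vitamin C, calcium, protein.
That vertex is x2 = 1.745, x4 = 2.062, x5 = 0.7149.
Total cost: 1.38·1.745 + 1.28·2.062 + 0.89·0.7149 = 5.6837.

€5.68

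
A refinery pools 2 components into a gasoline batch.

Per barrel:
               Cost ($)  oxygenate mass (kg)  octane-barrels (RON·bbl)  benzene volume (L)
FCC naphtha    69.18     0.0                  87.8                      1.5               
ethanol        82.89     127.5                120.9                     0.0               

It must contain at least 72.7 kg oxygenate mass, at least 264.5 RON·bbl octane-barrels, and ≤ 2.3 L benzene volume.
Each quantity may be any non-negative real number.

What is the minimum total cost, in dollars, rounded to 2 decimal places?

$181.34

Let x1 = barrels of FCC naphtha, x2 = barrels of ethanol.
Minimise 69.18x1 + 82.89x2 subject to:
  127.5x2 ≥ 72.7   (oxygenate mass)
  87.8x1 + 120.9x2 ≥ 264.5   (octane-barrels)
  1.5x1 ≤ 2.3   (benzene volume)
  x1, x2 ≥ 0.
The cheapest feasible vertex uses only ethanol; FCC naphtha is not used. Binding constraint: octane-barrels.
Solving gives x2 = 2.18776.
Cost = 82.89·2.18776 = 181.3434.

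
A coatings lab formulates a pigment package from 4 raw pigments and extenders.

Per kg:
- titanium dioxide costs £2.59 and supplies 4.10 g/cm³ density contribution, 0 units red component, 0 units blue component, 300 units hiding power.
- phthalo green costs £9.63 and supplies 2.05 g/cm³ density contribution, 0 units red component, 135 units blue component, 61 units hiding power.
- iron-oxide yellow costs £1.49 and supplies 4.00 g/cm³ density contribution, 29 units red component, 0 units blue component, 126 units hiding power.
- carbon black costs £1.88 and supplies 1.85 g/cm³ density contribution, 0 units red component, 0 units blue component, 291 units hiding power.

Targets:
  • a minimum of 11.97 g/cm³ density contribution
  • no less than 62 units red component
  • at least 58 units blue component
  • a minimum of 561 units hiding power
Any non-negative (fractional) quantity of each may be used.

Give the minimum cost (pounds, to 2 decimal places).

Let x1 = kg of titanium dioxide, x2 = kg of phthalo green, x3 = kg of iron-oxide yellow, x4 = kg of carbon black.
Minimize 2.59x1 + 9.63x2 + 1.49x3 + 1.88x4 subject to:
  4.1x1 + 2.05x2 + 4x3 + 1.85x4 ≥ 11.97   (density contribution)
  29x3 ≥ 62   (red component)
  135x2 ≥ 58   (blue component)
  300x1 + 61x2 + 126x3 + 291x4 ≥ 561   (hiding power)
  x1, x2, x3, x4 ≥ 0.
The optimal basis is {phthalo green, iron-oxide yellow, carbon black}; titanium dioxide drops out. Binding constraints: density contribution, blue component, hiding power.
Solving gives x2 = 0.4296, x3 = 2.404, x4 = 0.797.
Total cost: 9.63·0.4296 + 1.49·2.404 + 1.88·0.797 = 9.2174.

£9.22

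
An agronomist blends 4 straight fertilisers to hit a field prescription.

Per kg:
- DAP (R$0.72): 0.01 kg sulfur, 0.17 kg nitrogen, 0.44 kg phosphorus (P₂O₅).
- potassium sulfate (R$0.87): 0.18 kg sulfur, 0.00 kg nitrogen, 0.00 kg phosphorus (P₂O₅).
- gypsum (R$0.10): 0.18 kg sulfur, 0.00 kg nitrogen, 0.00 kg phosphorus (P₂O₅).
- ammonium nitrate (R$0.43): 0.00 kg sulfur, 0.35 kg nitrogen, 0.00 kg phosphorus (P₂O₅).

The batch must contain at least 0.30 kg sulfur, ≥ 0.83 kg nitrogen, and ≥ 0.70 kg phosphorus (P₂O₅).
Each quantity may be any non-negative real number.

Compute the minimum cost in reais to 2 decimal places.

R$1.99

Let x1 = kg of DAP, x2 = kg of potassium sulfate, x3 = kg of gypsum, x4 = kg of ammonium nitrate.
Minimize 0.72x1 + 0.87x2 + 0.1x3 + 0.43x4 subject to:
  0.01x1 + 0.18x2 + 0.18x3 ≥ 0.3   (sulfur)
  0.17x1 + 0.35x4 ≥ 0.83   (nitrogen)
  0.44x1 ≥ 0.7   (phosphorus (P₂O₅))
  x1, x2, x3, x4 ≥ 0.
The cheapest feasible vertex uses only DAP, gypsum, ammonium nitrate; potassium sulfate is not used. Binding constraints: sulfur, nitrogen, phosphorus (P₂O₅).
So DAP = 1.591 kg, gypsum = 1.578 kg, ammonium nitrate = 1.599 kg.
Hence cost = 0.72·1.591 + 0.1·1.578 + 0.43·1.599 = R$1.9909.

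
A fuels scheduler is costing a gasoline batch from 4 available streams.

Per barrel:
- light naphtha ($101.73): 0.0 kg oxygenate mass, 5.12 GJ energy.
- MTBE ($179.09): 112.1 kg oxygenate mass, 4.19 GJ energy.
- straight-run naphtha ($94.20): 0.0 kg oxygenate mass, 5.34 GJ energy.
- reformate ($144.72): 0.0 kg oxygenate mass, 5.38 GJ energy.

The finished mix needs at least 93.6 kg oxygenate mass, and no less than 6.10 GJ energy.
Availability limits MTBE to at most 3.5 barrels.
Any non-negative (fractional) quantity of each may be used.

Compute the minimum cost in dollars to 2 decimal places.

Treat it as an LP. Let x1 = barrels of light naphtha, x2 = barrels of MTBE, x3 = barrels of straight-run naphtha, x4 = barrels of reformate.
Minimize 101.73x1 + 179.09x2 + 94.2x3 + 144.72x4 subject to:
  112.1x2 ≥ 93.6   (oxygenate mass)
  5.12x1 + 4.19x2 + 5.34x3 + 5.38x4 ≥ 6.1   (energy)
  x2 ≤ 3.5
  x1, x2, x3, x4 ≥ 0.
The minimum-cost mix takes nothing from light naphtha, reformate — only MTBE, straight-run naphtha. There the oxygenate mass and energy constraints are tight.
That vertex is x2 = 0.835, x3 = 0.4872.
Objective = 179.09·0.835 + 94.2·0.4872 = 195.4344.

$195.43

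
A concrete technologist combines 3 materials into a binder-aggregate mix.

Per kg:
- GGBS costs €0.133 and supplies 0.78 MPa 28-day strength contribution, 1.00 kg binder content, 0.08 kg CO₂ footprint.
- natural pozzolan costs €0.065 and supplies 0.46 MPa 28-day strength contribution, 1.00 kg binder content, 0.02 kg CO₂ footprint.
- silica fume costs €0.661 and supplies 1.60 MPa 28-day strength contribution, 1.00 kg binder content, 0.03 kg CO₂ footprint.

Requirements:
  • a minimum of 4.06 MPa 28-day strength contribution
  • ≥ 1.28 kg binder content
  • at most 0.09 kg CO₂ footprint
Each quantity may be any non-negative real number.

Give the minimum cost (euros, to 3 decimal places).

Let x1 = kg of GGBS, x2 = kg of natural pozzolan, x3 = kg of silica fume.
min 0.133x1 + 0.065x2 + 0.661x3 with:
  0.78x1 + 0.46x2 + 1.6x3 ≥ 4.06   (28-day strength contribution)
  1x1 + 1x2 + 1x3 ≥ 1.28   (binder content)
  0.08x1 + 0.02x2 + 0.03x3 ≤ 0.09   (CO₂ footprint)
  x1, x2, x3 ≥ 0.
The cheapest feasible vertex uses only natural pozzolan, silica fume; GGBS is not used. There the 28-day strength contribution and CO₂ footprint constraints are tight.
So natural pozzolan = 1.22 kg, silica fume = 2.187 kg.
Objective = 0.065·1.22 + 0.661·2.187 = 1.52491.

€1.525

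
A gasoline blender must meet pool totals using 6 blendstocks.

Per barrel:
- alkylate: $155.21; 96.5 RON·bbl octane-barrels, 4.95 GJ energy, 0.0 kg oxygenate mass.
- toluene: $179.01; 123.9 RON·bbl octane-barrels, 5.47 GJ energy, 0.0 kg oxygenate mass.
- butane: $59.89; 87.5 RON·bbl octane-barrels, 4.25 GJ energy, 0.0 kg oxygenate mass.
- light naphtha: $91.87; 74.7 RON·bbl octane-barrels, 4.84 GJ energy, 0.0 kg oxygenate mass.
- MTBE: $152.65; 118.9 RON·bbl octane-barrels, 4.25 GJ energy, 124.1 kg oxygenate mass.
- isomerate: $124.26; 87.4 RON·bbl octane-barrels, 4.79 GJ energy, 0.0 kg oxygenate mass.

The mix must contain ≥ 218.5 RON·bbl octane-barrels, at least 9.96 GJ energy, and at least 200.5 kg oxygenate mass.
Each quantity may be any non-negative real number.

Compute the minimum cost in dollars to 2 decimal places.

Let x1 = barrels of alkylate, x2 = barrels of toluene, x3 = barrels of butane, x4 = barrels of light naphtha, x5 = barrels of MTBE, x6 = barrels of isomerate.
min 155.21x1 + 179.01x2 + 59.89x3 + 91.87x4 + 152.65x5 + 124.26x6 with:
  96.5x1 + 123.9x2 + 87.5x3 + 74.7x4 + 118.9x5 + 87.4x6 ≥ 218.5   (octane-barrels)
  4.95x1 + 5.47x2 + 4.25x3 + 4.84x4 + 4.25x5 + 4.79x6 ≥ 9.96   (energy)
  124.1x5 ≥ 200.5   (oxygenate mass)
  x1, x2, x3, x4, x5, x6 ≥ 0.
The optimal basis is {butane, MTBE}; alkylate, toluene, light naphtha, isomerate drop out. Binding constraints: energy and oxygenate mass.
That vertex is x3 = 0.7279, x5 = 1.6156.
Hence cost = 59.89·0.7279 + 152.65·1.6156 = $290.2153.

$290.22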